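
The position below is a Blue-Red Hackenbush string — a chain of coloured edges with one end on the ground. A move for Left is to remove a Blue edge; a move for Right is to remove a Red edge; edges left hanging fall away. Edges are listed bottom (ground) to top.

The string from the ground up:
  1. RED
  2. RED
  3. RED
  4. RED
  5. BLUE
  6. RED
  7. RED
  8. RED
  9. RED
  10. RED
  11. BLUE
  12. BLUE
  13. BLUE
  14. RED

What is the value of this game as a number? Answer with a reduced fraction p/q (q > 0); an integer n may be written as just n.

Build G(s[:k]) for k = 1..14, string s = RED RED RED RED BLUE RED RED RED RED RED BLUE BLUE BLUE RED.
1 of 14 · R · max L −∞ · min R 0 → -1
2 of 14 · RR · max L −∞ · min R -1 → -2
3 of 14 · RRR · max L −∞ · min R -2 → -3
4 of 14 · RRRR · max L −∞ · min R -3 → -4
5 of 14 · RRRRB · max L -4 · min R -3 → -7/2
6 of 14 · RRRRBR · max L -4 · min R -7/2 → -15/4
7 of 14 · RRRRBRR · max L -4 · min R -15/4 → -31/8
8 of 14 · RRRRBRRR · max L -4 · min R -31/8 → -63/16
9 of 14 · RRRRBRRRR · max L -4 · min R -63/16 → -127/32
10 of 14 · RRRRBRRRRR · max L -4 · min R -127/32 → -255/64
11 of 14 · RRRRBRRRRRB · max L -255/64 · min R -127/32 → -509/128
12 of 14 · RRRRBRRRRRBB · max L -509/128 · min R -127/32 → -1017/256
13 of 14 · RRRRBRRRRRBBB · max L -1017/256 · min R -127/32 → -2033/512
14 of 14 · RRRRBRRRRRBBBR · max L -1017/256 · min R -2033/512 → -4067/1024

-4067/1024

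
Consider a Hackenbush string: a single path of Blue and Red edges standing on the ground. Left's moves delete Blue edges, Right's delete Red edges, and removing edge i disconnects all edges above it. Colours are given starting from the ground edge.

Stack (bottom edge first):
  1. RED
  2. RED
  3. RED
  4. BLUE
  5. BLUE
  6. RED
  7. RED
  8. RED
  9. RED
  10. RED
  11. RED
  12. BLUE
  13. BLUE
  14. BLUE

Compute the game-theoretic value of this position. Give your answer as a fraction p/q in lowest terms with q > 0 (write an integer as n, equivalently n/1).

-5105/2048

G(R) = {  | 0 } => -1
G(RR) = {  | -1 0 } => -2
G(RRR) = {  | -2 -1 0 } => -3
G(RRRB) = { -3 | -2 -1 0 } => -5/2
G(RRRBB) = { -3 -5/2 | -2 -1 0 } => -9/4
G(RRRBBR) = { -3 -5/2 | -9/4 -2 -1 0 } => -19/8
G(RRRBBRR) = { -3 -5/2 | -19/8 -9/4 -2 -1 0 } => -39/16
G(RRRBBRRR) = { -3 -5/2 | -39/16 -19/8 -9/4 -2 -1 0 } => -79/32
G(RRRBBRRRR) = { -3 -5/2 | -79/32 -39/16 -19/8 -9/4 -2 -1 0 } => -159/64
G(RRRBBRRRRR) = { -3 -5/2 | -159/64 -79/32 -39/16 -19/8 -9/4 -2 -1 0 } => -319/128
G(RRRBBRRRRRR) = { -3 -5/2 | -319/128 -159/64 -79/32 -39/16 -19/8 -9/4 -2 -1 0 } => -639/256
G(RRRBBRRRRRRB) = { -3 -5/2 -639/256 | -319/128 -159/64 -79/32 -39/16 -19/8 -9/4 -2 -1 0 } => -1277/512
G(RRRBBRRRRRRBB) = { -3 -5/2 -639/256 -1277/512 | -319/128 -159/64 -79/32 -39/16 -19/8 -9/4 -2 -1 0 } => -2553/1024
G(RRRBBRRRRRRBBB) = { -3 -5/2 -639/256 -1277/512 -2553/1024 | -319/128 -159/64 -79/32 -39/16 -19/8 -9/4 -2 -1 0 } => -5105/2048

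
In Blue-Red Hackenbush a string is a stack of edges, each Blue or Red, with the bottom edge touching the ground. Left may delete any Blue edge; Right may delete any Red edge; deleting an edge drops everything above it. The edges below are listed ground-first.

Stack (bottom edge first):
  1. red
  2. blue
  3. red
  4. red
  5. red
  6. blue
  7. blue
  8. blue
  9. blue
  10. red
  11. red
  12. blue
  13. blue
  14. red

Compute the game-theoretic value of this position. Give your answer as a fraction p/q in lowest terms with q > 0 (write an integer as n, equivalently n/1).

Prefix values for red blue red red red blue blue blue blue red red blue blue red via {L|R} + simplicity:
val_1 [r]  L=[—]  R=[0]  -> -1
val_2 [rb]  L=[-1]  R=[0]  -> -1/2
val_3 [rbr]  L=[-1]  R=[-1/2,0]  -> -3/4
val_4 [rbrr]  L=[-1]  R=[-3/4,-1/2,0]  -> -7/8
val_5 [rbrrr]  L=[-1]  R=[-7/8,-3/4,-1/2,0]  -> -15/16
val_6 [rbrrrb]  L=[-1,-15/16]  R=[-7/8,-3/4,-1/2,0]  -> -29/32
val_7 [rbrrrbb]  L=[-1,-15/16,-29/32]  R=[-7/8,-3/4,-1/2,0]  -> -57/64
val_8 [rbrrrbbb]  L=[-1,-15/16,-29/32,-57/64]  R=[-7/8,-3/4,-1/2,0]  -> -113/128
val_9 [rbrrrbbbb]  L=[-1,-15/16,-29/32,-57/64,-113/128]  R=[-7/8,-3/4,-1/2,0]  -> -225/256
val_10 [rbrrrbbbbr]  L=[-1,-15/16,-29/32,-57/64,-113/128]  R=[-225/256,-7/8,-3/4,-1/2,0]  -> -451/512
val_11 [rbrrrbbbbrr]  L=[-1,-15/16,-29/32,-57/64,-113/128]  R=[-451/512,-225/256,-7/8,-3/4,-1/2,0]  -> -903/1024
val_12 [rbrrrbbbbrrb]  L=[-1,-15/16,-29/32,-57/64,-113/128,-903/1024]  R=[-451/512,-225/256,-7/8,-3/4,-1/2,0]  -> -1805/2048
val_13 [rbrrrbbbbrrbb]  L=[-1,-15/16,-29/32,-57/64,-113/128,-903/1024,-1805/2048]  R=[-451/512,-225/256,-7/8,-3/4,-1/2,0]  -> -3609/4096
val_14 [rbrrrbbbbrrbbr]  L=[-1,-15/16,-29/32,-57/64,-113/128,-903/1024,-1805/2048]  R=[-3609/4096,-451/512,-225/256,-7/8,-3/4,-1/2,0]  -> -7219/8192

-7219/8192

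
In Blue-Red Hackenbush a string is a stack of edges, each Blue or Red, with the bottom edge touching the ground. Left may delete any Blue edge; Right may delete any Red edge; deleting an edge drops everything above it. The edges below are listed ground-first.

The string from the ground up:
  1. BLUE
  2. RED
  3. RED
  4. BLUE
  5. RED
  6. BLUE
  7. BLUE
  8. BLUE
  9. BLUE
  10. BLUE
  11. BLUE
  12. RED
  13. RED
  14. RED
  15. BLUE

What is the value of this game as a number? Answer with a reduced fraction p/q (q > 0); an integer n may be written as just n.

6115/16384

1 of 15 · B · max L 0 · min R +∞ so 1
2 of 15 · BR · max L 0 · min R 1 so 1/2
3 of 15 · BRR · max L 0 · min R 1/2 so 1/4
4 of 15 · BRRB · max L 1/4 · min R 1/2 so 3/8
5 of 15 · BRRBR · max L 1/4 · min R 3/8 so 5/16
6 of 15 · BRRBRB · max L 5/16 · min R 3/8 so 11/32
7 of 15 · BRRBRBB · max L 11/32 · min R 3/8 so 23/64
8 of 15 · BRRBRBBB · max L 23/64 · min R 3/8 so 47/128
9 of 15 · BRRBRBBBB · max L 47/128 · min R 3/8 so 95/256
10 of 15 · BRRBRBBBBB · max L 95/256 · min R 3/8 so 191/512
11 of 15 · BRRBRBBBBBB · max L 191/512 · min R 3/8 so 383/1024
12 of 15 · BRRBRBBBBBBR · max L 191/512 · min R 383/1024 so 765/2048
13 of 15 · BRRBRBBBBBBRR · max L 191/512 · min R 765/2048 so 1529/4096
14 of 15 · BRRBRBBBBBBRRR · max L 191/512 · min R 1529/4096 so 3057/8192
15 of 15 · BRRBRBBBBBBRRRB · max L 3057/8192 · min R 1529/4096 so 6115/16384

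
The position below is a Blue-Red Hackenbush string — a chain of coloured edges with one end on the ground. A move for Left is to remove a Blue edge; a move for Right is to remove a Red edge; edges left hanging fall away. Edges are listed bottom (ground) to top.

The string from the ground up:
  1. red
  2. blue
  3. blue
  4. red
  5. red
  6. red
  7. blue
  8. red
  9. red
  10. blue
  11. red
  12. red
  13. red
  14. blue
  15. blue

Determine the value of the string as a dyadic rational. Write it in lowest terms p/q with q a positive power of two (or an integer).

-7609/16384

Build value(s[:k]) for k = 1..15, string s = red blue blue red red red blue red red blue red red red blue blue.
edge 1 of 15 (red): { (no moves) | 0 } so -1
edge 2 of 15 (blue): { -1 | 0 } so -1/2
edge 3 of 15 (blue): { -1 -1/2 | 0 } so -1/4
edge 4 of 15 (red): { -1 -1/2 | -1/4 0 } so -3/8
edge 5 of 15 (red): { -1 -1/2 | -3/8 -1/4 0 } so -7/16
edge 6 of 15 (red): { -1 -1/2 | -7/16 -3/8 -1/4 0 } so -15/32
edge 7 of 15 (blue): { -1 -1/2 -15/32 | -7/16 -3/8 -1/4 0 } so -29/64
edge 8 of 15 (red): { -1 -1/2 -15/32 | -29/64 -7/16 -3/8 -1/4 0 } so -59/128
edge 9 of 15 (red): { -1 -1/2 -15/32 | -59/128 -29/64 -7/16 -3/8 -1/4 0 } so -119/256
edge 10 of 15 (blue): { -1 -1/2 -15/32 -119/256 | -59/128 -29/64 -7/16 -3/8 -1/4 0 } so -237/512
edge 11 of 15 (red): { -1 -1/2 -15/32 -119/256 | -237/512 -59/128 -29/64 -7/16 -3/8 -1/4 0 } so -475/1024
edge 12 of 15 (red): { -1 -1/2 -15/32 -119/256 | -475/1024 -237/512 -59/128 -29/64 -7/16 -3/8 -1/4 0 } so -951/2048
edge 13 of 15 (red): { -1 -1/2 -15/32 -119/256 | -951/2048 -475/1024 -237/512 -59/128 -29/64 -7/16 -3/8 -1/4 0 } so -1903/4096
edge 14 of 15 (blue): { -1 -1/2 -15/32 -119/256 -1903/4096 | -951/2048 -475/1024 -237/512 -59/128 -29/64 -7/16 -3/8 -1/4 0 } so -3805/8192
edge 15 of 15 (blue): { -1 -1/2 -15/32 -119/256 -1903/4096 -3805/8192 | -951/2048 -475/1024 -237/512 -59/128 -29/64 -7/16 -3/8 -1/4 0 } so -7609/16384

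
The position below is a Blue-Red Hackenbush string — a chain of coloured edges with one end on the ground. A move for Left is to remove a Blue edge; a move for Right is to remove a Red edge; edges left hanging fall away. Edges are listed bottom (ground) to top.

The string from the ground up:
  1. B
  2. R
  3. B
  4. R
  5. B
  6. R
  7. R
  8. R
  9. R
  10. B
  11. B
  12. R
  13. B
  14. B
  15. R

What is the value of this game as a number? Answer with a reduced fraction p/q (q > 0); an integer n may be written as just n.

10349/16384

B: Left { 0 }, Right { (no moves) } — simplest 1
BR: Left { 0 }, Right { 1 } — simplest 1/2
BRB: Left { 0 1/2 }, Right { 1 } — simplest 3/4
BRBR: Left { 0 1/2 }, Right { 3/4 1 } — simplest 5/8
BRBRB: Left { 0 1/2 5/8 }, Right { 3/4 1 } — simplest 11/16
BRBRBR: Left { 0 1/2 5/8 }, Right { 11/16 3/4 1 } — simplest 21/32
BRBRBRR: Left { 0 1/2 5/8 }, Right { 21/32 11/16 3/4 1 } — simplest 41/64
BRBRBRRR: Left { 0 1/2 5/8 }, Right { 41/64 21/32 11/16 3/4 1 } — simplest 81/128
BRBRBRRRR: Left { 0 1/2 5/8 }, Right { 81/128 41/64 21/32 11/16 3/4 1 } — simplest 161/256
BRBRBRRRRB: Left { 0 1/2 5/8 161/256 }, Right { 81/128 41/64 21/32 11/16 3/4 1 } — simplest 323/512
BRBRBRRRRBB: Left { 0 1/2 5/8 161/256 323/512 }, Right { 81/128 41/64 21/32 11/16 3/4 1 } — simplest 647/1024
BRBRBRRRRBBR: Left { 0 1/2 5/8 161/256 323/512 }, Right { 647/1024 81/128 41/64 21/32 11/16 3/4 1 } — simplest 1293/2048
BRBRBRRRRBBRB: Left { 0 1/2 5/8 161/256 323/512 1293/2048 }, Right { 647/1024 81/128 41/64 21/32 11/16 3/4 1 } — simplest 2587/4096
BRBRBRRRRBBRBB: Left { 0 1/2 5/8 161/256 323/512 1293/2048 2587/4096 }, Right { 647/1024 81/128 41/64 21/32 11/16 3/4 1 } — simplest 5175/8192
BRBRBRRRRBBRBBR: Left { 0 1/2 5/8 161/256 323/512 1293/2048 2587/4096 }, Right { 5175/8192 647/1024 81/128 41/64 21/32 11/16 3/4 1 } — simplest 10349/16384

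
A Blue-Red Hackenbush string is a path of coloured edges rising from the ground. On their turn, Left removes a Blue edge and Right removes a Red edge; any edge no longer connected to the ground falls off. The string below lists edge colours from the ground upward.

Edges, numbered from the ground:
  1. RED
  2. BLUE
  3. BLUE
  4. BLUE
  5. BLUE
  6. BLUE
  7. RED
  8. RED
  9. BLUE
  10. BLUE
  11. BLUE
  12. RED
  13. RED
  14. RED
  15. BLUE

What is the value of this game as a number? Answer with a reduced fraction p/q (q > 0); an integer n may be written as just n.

edge 1 of 15 (RED): { ∅ | 0 } gives -1
edge 2 of 15 (BLUE): { -1 | 0 } gives -1/2
edge 3 of 15 (BLUE): { -1; -1/2 | 0 } gives -1/4
edge 4 of 15 (BLUE): { -1; -1/2; -1/4 | 0 } gives -1/8
edge 5 of 15 (BLUE): { -1; -1/2; -1/4; -1/8 | 0 } gives -1/16
edge 6 of 15 (BLUE): { -1; -1/2; -1/4; -1/8; -1/16 | 0 } gives -1/32
edge 7 of 15 (RED): { -1; -1/2; -1/4; -1/8; -1/16 | -1/32; 0 } gives -3/64
edge 8 of 15 (RED): { -1; -1/2; -1/4; -1/8; -1/16 | -3/64; -1/32; 0 } gives -7/128
edge 9 of 15 (BLUE): { -1; -1/2; -1/4; -1/8; -1/16; -7/128 | -3/64; -1/32; 0 } gives -13/256
edge 10 of 15 (BLUE): { -1; -1/2; -1/4; -1/8; -1/16; -7/128; -13/256 | -3/64; -1/32; 0 } gives -25/512
edge 11 of 15 (BLUE): { -1; -1/2; -1/4; -1/8; -1/16; -7/128; -13/256; -25/512 | -3/64; -1/32; 0 } gives -49/1024
edge 12 of 15 (RED): { -1; -1/2; -1/4; -1/8; -1/16; -7/128; -13/256; -25/512 | -49/1024; -3/64; -1/32; 0 } gives -99/2048
edge 13 of 15 (RED): { -1; -1/2; -1/4; -1/8; -1/16; -7/128; -13/256; -25/512 | -99/2048; -49/1024; -3/64; -1/32; 0 } gives -199/4096
edge 14 of 15 (RED): { -1; -1/2; -1/4; -1/8; -1/16; -7/128; -13/256; -25/512 | -199/4096; -99/2048; -49/1024; -3/64; -1/32; 0 } gives -399/8192
edge 15 of 15 (BLUE): { -1; -1/2; -1/4; -1/8; -1/16; -7/128; -13/256; -25/512; -399/8192 | -199/4096; -99/2048; -49/1024; -3/64; -1/32; 0 } gives -797/16384

-797/16384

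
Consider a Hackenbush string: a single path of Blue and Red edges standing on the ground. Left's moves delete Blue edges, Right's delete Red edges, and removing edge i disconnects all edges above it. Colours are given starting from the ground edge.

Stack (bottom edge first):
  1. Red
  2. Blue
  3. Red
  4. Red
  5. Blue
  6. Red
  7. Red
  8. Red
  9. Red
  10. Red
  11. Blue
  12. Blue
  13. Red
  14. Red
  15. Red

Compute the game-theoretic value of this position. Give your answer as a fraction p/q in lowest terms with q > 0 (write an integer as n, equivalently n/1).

-14287/16384

1 of 15 · R · max L −∞ · min R 0 → -1
2 of 15 · RB · max L -1 · min R 0 → -1/2
3 of 15 · RBR · max L -1 · min R -1/2 → -3/4
4 of 15 · RBRR · max L -1 · min R -3/4 → -7/8
5 of 15 · RBRRB · max L -7/8 · min R -3/4 → -13/16
6 of 15 · RBRRBR · max L -7/8 · min R -13/16 → -27/32
7 of 15 · RBRRBRR · max L -7/8 · min R -27/32 → -55/64
8 of 15 · RBRRBRRR · max L -7/8 · min R -55/64 → -111/128
9 of 15 · RBRRBRRRR · max L -7/8 · min R -111/128 → -223/256
10 of 15 · RBRRBRRRRR · max L -7/8 · min R -223/256 → -447/512
11 of 15 · RBRRBRRRRRB · max L -447/512 · min R -223/256 → -893/1024
12 of 15 · RBRRBRRRRRBB · max L -893/1024 · min R -223/256 → -1785/2048
13 of 15 · RBRRBRRRRRBBR · max L -893/1024 · min R -1785/2048 → -3571/4096
14 of 15 · RBRRBRRRRRBBRR · max L -893/1024 · min R -3571/4096 → -7143/8192
15 of 15 · RBRRBRRRRRBBRRR · max L -893/1024 · min R -7143/8192 → -14287/16384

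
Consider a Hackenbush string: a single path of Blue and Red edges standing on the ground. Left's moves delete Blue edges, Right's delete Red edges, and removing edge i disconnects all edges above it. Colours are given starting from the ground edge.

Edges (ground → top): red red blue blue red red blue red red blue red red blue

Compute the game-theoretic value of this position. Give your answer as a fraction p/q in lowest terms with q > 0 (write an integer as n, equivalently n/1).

edge 1 of 13 (red): {  | 0 } = -1
edge 2 of 13 (red): {  | -1,0 } = -2
edge 3 of 13 (blue): { -2 | -1,0 } = -3/2
edge 4 of 13 (blue): { -2,-3/2 | -1,0 } = -5/4
edge 5 of 13 (red): { -2,-3/2 | -5/4,-1,0 } = -11/8
edge 6 of 13 (red): { -2,-3/2 | -11/8,-5/4,-1,0 } = -23/16
edge 7 of 13 (blue): { -2,-3/2,-23/16 | -11/8,-5/4,-1,0 } = -45/32
edge 8 of 13 (red): { -2,-3/2,-23/16 | -45/32,-11/8,-5/4,-1,0 } = -91/64
edge 9 of 13 (red): { -2,-3/2,-23/16 | -91/64,-45/32,-11/8,-5/4,-1,0 } = -183/128
edge 10 of 13 (blue): { -2,-3/2,-23/16,-183/128 | -91/64,-45/32,-11/8,-5/4,-1,0 } = -365/256
edge 11 of 13 (red): { -2,-3/2,-23/16,-183/128 | -365/256,-91/64,-45/32,-11/8,-5/4,-1,0 } = -731/512
edge 12 of 13 (red): { -2,-3/2,-23/16,-183/128 | -731/512,-365/256,-91/64,-45/32,-11/8,-5/4,-1,0 } = -1463/1024
edge 13 of 13 (blue): { -2,-3/2,-23/16,-183/128,-1463/1024 | -731/512,-365/256,-91/64,-45/32,-11/8,-5/4,-1,0 } = -2925/2048

-2925/2048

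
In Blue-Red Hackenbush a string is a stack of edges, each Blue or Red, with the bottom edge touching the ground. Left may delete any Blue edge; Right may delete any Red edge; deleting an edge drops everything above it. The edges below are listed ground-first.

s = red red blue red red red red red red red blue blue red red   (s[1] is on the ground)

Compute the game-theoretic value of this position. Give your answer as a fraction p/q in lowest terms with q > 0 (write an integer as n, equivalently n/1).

val_1 [r]  L=[·]  R=[0]  so -1
val_2 [rr]  L=[·]  R=[-1, 0]  so -2
val_3 [rrb]  L=[-2]  R=[-1, 0]  so -3/2
val_4 [rrbr]  L=[-2]  R=[-3/2, -1, 0]  so -7/4
val_5 [rrbrr]  L=[-2]  R=[-7/4, -3/2, -1, 0]  so -15/8
val_6 [rrbrrr]  L=[-2]  R=[-15/8, -7/4, -3/2, -1, 0]  so -31/16
val_7 [rrbrrrr]  L=[-2]  R=[-31/16, -15/8, -7/4, -3/2, -1, 0]  so -63/32
val_8 [rrbrrrrr]  L=[-2]  R=[-63/32, -31/16, -15/8, -7/4, -3/2, -1, 0]  so -127/64
val_9 [rrbrrrrrr]  L=[-2]  R=[-127/64, -63/32, -31/16, -15/8, -7/4, -3/2, -1, 0]  so -255/128
val_10 [rrbrrrrrrr]  L=[-2]  R=[-255/128, -127/64, -63/32, -31/16, -15/8, -7/4, -3/2, -1, 0]  so -511/256
val_11 [rrbrrrrrrrb]  L=[-2, -511/256]  R=[-255/128, -127/64, -63/32, -31/16, -15/8, -7/4, -3/2, -1, 0]  so -1021/512
val_12 [rrbrrrrrrrbb]  L=[-2, -511/256, -1021/512]  R=[-255/128, -127/64, -63/32, -31/16, -15/8, -7/4, -3/2, -1, 0]  so -2041/1024
val_13 [rrbrrrrrrrbbr]  L=[-2, -511/256, -1021/512]  R=[-2041/1024, -255/128, -127/64, -63/32, -31/16, -15/8, -7/4, -3/2, -1, 0]  so -4083/2048
val_14 [rrbrrrrrrrbbrr]  L=[-2, -511/256, -1021/512]  R=[-4083/2048, -2041/1024, -255/128, -127/64, -63/32, -31/16, -15/8, -7/4, -3/2, -1, 0]  so -8167/4096

-8167/4096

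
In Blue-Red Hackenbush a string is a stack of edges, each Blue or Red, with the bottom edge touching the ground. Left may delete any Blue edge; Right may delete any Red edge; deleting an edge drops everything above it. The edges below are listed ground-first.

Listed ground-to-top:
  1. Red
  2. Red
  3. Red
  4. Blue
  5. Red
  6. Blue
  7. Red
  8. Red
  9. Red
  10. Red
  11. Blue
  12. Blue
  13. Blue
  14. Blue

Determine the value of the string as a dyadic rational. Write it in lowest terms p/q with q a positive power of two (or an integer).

-5601/2048

1 of 14 · R · max L −∞ · min R 0 = -1
2 of 14 · RR · max L −∞ · min R -1 = -2
3 of 14 · RRR · max L −∞ · min R -2 = -3
4 of 14 · RRRB · max L -3 · min R -2 = -5/2
5 of 14 · RRRBR · max L -3 · min R -5/2 = -11/4
6 of 14 · RRRBRB · max L -11/4 · min R -5/2 = -21/8
7 of 14 · RRRBRBR · max L -11/4 · min R -21/8 = -43/16
8 of 14 · RRRBRBRR · max L -11/4 · min R -43/16 = -87/32
9 of 14 · RRRBRBRRR · max L -11/4 · min R -87/32 = -175/64
10 of 14 · RRRBRBRRRR · max L -11/4 · min R -175/64 = -351/128
11 of 14 · RRRBRBRRRRB · max L -351/128 · min R -175/64 = -701/256
12 of 14 · RRRBRBRRRRBB · max L -701/256 · min R -175/64 = -1401/512
13 of 14 · RRRBRBRRRRBBB · max L -1401/512 · min R -175/64 = -2801/1024
14 of 14 · RRRBRBRRRRBBBB · max L -2801/1024 · min R -175/64 = -5601/2048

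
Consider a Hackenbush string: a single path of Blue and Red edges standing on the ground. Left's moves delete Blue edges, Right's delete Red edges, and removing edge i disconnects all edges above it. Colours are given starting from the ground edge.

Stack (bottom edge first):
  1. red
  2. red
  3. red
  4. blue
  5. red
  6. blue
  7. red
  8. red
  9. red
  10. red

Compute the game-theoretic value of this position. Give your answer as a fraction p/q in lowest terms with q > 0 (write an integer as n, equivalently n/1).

-351/128

Build g(s[:k]) for k = 1..10, string s = red red red blue red blue red red red red.
r: Left { (no moves) }, Right { 0 } ⇒ simplest -1
rr: Left { (no moves) }, Right { -1 0 } ⇒ simplest -2
rrr: Left { (no moves) }, Right { -2 -1 0 } ⇒ simplest -3
rrrb: Left { -3 }, Right { -2 -1 0 } ⇒ simplest -5/2
rrrbr: Left { -3 }, Right { -5/2 -2 -1 0 } ⇒ simplest -11/4
rrrbrb: Left { -3 -11/4 }, Right { -5/2 -2 -1 0 } ⇒ simplest -21/8
rrrbrbr: Left { -3 -11/4 }, Right { -21/8 -5/2 -2 -1 0 } ⇒ simplest -43/16
rrrbrbrr: Left { -3 -11/4 }, Right { -43/16 -21/8 -5/2 -2 -1 0 } ⇒ simplest -87/32
rrrbrbrrr: Left { -3 -11/4 }, Right { -87/32 -43/16 -21/8 -5/2 -2 -1 0 } ⇒ simplest -175/64
rrrbrbrrrr: Left { -3 -11/4 }, Right { -175/64 -87/32 -43/16 -21/8 -5/2 -2 -1 0 } ⇒ simplest -351/128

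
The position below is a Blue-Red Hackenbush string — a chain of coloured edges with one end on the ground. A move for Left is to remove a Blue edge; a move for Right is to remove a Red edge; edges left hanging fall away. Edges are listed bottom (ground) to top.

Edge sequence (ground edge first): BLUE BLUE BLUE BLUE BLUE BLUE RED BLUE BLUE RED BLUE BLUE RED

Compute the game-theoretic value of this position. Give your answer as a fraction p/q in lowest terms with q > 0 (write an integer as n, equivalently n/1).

v(B) = { 0 |  } so 1
v(BB) = { 0,1 |  } so 2
v(BBB) = { 0,1,2 |  } so 3
v(BBBB) = { 0,1,2,3 |  } so 4
v(BBBBB) = { 0,1,2,3,4 |  } so 5
v(BBBBBB) = { 0,1,2,3,4,5 |  } so 6
v(BBBBBBR) = { 0,1,2,3,4,5 | 6 } so 11/2
v(BBBBBBRB) = { 0,1,2,3,4,5,11/2 | 6 } so 23/4
v(BBBBBBRBB) = { 0,1,2,3,4,5,11/2,23/4 | 6 } so 47/8
v(BBBBBBRBBR) = { 0,1,2,3,4,5,11/2,23/4 | 47/8,6 } so 93/16
v(BBBBBBRBBRB) = { 0,1,2,3,4,5,11/2,23/4,93/16 | 47/8,6 } so 187/32
v(BBBBBBRBBRBB) = { 0,1,2,3,4,5,11/2,23/4,93/16,187/32 | 47/8,6 } so 375/64
v(BBBBBBRBBRBBR) = { 0,1,2,3,4,5,11/2,23/4,93/16,187/32 | 375/64,47/8,6 } so 749/128

749/128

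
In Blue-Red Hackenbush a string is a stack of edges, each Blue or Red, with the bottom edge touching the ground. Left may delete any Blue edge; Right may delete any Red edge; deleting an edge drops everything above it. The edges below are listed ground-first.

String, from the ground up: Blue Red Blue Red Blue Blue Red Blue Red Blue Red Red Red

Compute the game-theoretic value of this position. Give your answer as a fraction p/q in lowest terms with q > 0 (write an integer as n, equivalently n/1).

Prefix values for Blue Red Blue Red Blue Blue Red Blue Red Blue Red Red Red via {L|R} + simplicity:
v_1 [B]  L=[0]  R=[(no moves)]  → 1
v_2 [BR]  L=[0]  R=[1]  → 1/2
v_3 [BRB]  L=[0; 1/2]  R=[1]  → 3/4
v_4 [BRBR]  L=[0; 1/2]  R=[3/4; 1]  → 5/8
v_5 [BRBRB]  L=[0; 1/2; 5/8]  R=[3/4; 1]  → 11/16
v_6 [BRBRBB]  L=[0; 1/2; 5/8; 11/16]  R=[3/4; 1]  → 23/32
v_7 [BRBRBBR]  L=[0; 1/2; 5/8; 11/16]  R=[23/32; 3/4; 1]  → 45/64
v_8 [BRBRBBRB]  L=[0; 1/2; 5/8; 11/16; 45/64]  R=[23/32; 3/4; 1]  → 91/128
v_9 [BRBRBBRBR]  L=[0; 1/2; 5/8; 11/16; 45/64]  R=[91/128; 23/32; 3/4; 1]  → 181/256
v_10 [BRBRBBRBRB]  L=[0; 1/2; 5/8; 11/16; 45/64; 181/256]  R=[91/128; 23/32; 3/4; 1]  → 363/512
v_11 [BRBRBBRBRBR]  L=[0; 1/2; 5/8; 11/16; 45/64; 181/256]  R=[363/512; 91/128; 23/32; 3/4; 1]  → 725/1024
v_12 [BRBRBBRBRBRR]  L=[0; 1/2; 5/8; 11/16; 45/64; 181/256]  R=[725/1024; 363/512; 91/128; 23/32; 3/4; 1]  → 1449/2048
v_13 [BRBRBBRBRBRRR]  L=[0; 1/2; 5/8; 11/16; 45/64; 181/256]  R=[1449/2048; 725/1024; 363/512; 91/128; 23/32; 3/4; 1]  → 2897/4096

2897/4096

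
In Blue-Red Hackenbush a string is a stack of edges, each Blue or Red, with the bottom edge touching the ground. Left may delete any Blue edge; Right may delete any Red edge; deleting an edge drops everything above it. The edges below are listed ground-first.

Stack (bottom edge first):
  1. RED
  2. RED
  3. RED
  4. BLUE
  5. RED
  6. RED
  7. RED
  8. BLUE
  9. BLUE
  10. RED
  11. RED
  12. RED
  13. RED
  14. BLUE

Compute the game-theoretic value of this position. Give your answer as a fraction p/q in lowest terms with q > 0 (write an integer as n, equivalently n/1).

-5949/2048

edge 1 of 14 (RED): { none | 0 } gives -1
edge 2 of 14 (RED): { none | -1 0 } gives -2
edge 3 of 14 (RED): { none | -2 -1 0 } gives -3
edge 4 of 14 (BLUE): { -3 | -2 -1 0 } gives -5/2
edge 5 of 14 (RED): { -3 | -5/2 -2 -1 0 } gives -11/4
edge 6 of 14 (RED): { -3 | -11/4 -5/2 -2 -1 0 } gives -23/8
edge 7 of 14 (RED): { -3 | -23/8 -11/4 -5/2 -2 -1 0 } gives -47/16
edge 8 of 14 (BLUE): { -3 -47/16 | -23/8 -11/4 -5/2 -2 -1 0 } gives -93/32
edge 9 of 14 (BLUE): { -3 -47/16 -93/32 | -23/8 -11/4 -5/2 -2 -1 0 } gives -185/64
edge 10 of 14 (RED): { -3 -47/16 -93/32 | -185/64 -23/8 -11/4 -5/2 -2 -1 0 } gives -371/128
edge 11 of 14 (RED): { -3 -47/16 -93/32 | -371/128 -185/64 -23/8 -11/4 -5/2 -2 -1 0 } gives -743/256
edge 12 of 14 (RED): { -3 -47/16 -93/32 | -743/256 -371/128 -185/64 -23/8 -11/4 -5/2 -2 -1 0 } gives -1487/512
edge 13 of 14 (RED): { -3 -47/16 -93/32 | -1487/512 -743/256 -371/128 -185/64 -23/8 -11/4 -5/2 -2 -1 0 } gives -2975/1024
edge 14 of 14 (BLUE): { -3 -47/16 -93/32 -2975/1024 | -1487/512 -743/256 -371/128 -185/64 -23/8 -11/4 -5/2 -2 -1 0 } gives -5949/2048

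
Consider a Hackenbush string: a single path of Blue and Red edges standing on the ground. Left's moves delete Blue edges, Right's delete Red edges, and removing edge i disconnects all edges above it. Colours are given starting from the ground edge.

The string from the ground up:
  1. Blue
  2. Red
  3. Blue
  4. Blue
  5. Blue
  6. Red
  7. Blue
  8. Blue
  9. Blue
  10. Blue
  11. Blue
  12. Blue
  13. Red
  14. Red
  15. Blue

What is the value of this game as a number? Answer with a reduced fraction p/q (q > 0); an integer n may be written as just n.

step 1: add Blue to get B; options L={ 0 } R={ — } => 1
step 2: add Red to get BR; options L={ 0 } R={ 1 } => 1/2
step 3: add Blue to get BRB; options L={ 0 1/2 } R={ 1 } => 3/4
step 4: add Blue to get BRBB; options L={ 0 1/2 3/4 } R={ 1 } => 7/8
step 5: add Blue to get BRBBB; options L={ 0 1/2 3/4 7/8 } R={ 1 } => 15/16
step 6: add Red to get BRBBBR; options L={ 0 1/2 3/4 7/8 } R={ 15/16 1 } => 29/32
step 7: add Blue to get BRBBBRB; options L={ 0 1/2 3/4 7/8 29/32 } R={ 15/16 1 } => 59/64
step 8: add Blue to get BRBBBRBB; options L={ 0 1/2 3/4 7/8 29/32 59/64 } R={ 15/16 1 } => 119/128
step 9: add Blue to get BRBBBRBBB; options L={ 0 1/2 3/4 7/8 29/32 59/64 119/128 } R={ 15/16 1 } => 239/256
step 10: add Blue to get BRBBBRBBBB; options L={ 0 1/2 3/4 7/8 29/32 59/64 119/128 239/256 } R={ 15/16 1 } => 479/512
step 11: add Blue to get BRBBBRBBBBB; options L={ 0 1/2 3/4 7/8 29/32 59/64 119/128 239/256 479/512 } R={ 15/16 1 } => 959/1024
step 12: add Blue to get BRBBBRBBBBBB; options L={ 0 1/2 3/4 7/8 29/32 59/64 119/128 239/256 479/512 959/1024 } R={ 15/16 1 } => 1919/2048
step 13: add Red to get BRBBBRBBBBBBR; options L={ 0 1/2 3/4 7/8 29/32 59/64 119/128 239/256 479/512 959/1024 } R={ 1919/2048 15/16 1 } => 3837/4096
step 14: add Red to get BRBBBRBBBBBBRR; options L={ 0 1/2 3/4 7/8 29/32 59/64 119/128 239/256 479/512 959/1024 } R={ 3837/4096 1919/2048 15/16 1 } => 7673/8192
step 15: add Blue to get BRBBBRBBBBBBRRB; options L={ 0 1/2 3/4 7/8 29/32 59/64 119/128 239/256 479/512 959/1024 7673/8192 } R={ 3837/4096 1919/2048 15/16 1 } => 15347/16384

15347/16384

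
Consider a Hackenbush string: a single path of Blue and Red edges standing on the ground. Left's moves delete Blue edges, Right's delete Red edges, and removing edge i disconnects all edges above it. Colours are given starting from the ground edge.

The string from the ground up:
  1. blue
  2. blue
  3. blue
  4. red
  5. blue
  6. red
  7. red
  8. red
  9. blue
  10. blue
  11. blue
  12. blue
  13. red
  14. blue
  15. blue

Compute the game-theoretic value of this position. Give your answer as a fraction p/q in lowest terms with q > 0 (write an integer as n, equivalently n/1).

10487/4096

g_1 [b]  L=[0]  R=[∅]  = 1
g_2 [bb]  L=[0; 1]  R=[∅]  = 2
g_3 [bbb]  L=[0; 1; 2]  R=[∅]  = 3
g_4 [bbbr]  L=[0; 1; 2]  R=[3]  = 5/2
g_5 [bbbrb]  L=[0; 1; 2; 5/2]  R=[3]  = 11/4
g_6 [bbbrbr]  L=[0; 1; 2; 5/2]  R=[11/4; 3]  = 21/8
g_7 [bbbrbrr]  L=[0; 1; 2; 5/2]  R=[21/8; 11/4; 3]  = 41/16
g_8 [bbbrbrrr]  L=[0; 1; 2; 5/2]  R=[41/16; 21/8; 11/4; 3]  = 81/32
g_9 [bbbrbrrrb]  L=[0; 1; 2; 5/2; 81/32]  R=[41/16; 21/8; 11/4; 3]  = 163/64
g_10 [bbbrbrrrbb]  L=[0; 1; 2; 5/2; 81/32; 163/64]  R=[41/16; 21/8; 11/4; 3]  = 327/128
g_11 [bbbrbrrrbbb]  L=[0; 1; 2; 5/2; 81/32; 163/64; 327/128]  R=[41/16; 21/8; 11/4; 3]  = 655/256
g_12 [bbbrbrrrbbbb]  L=[0; 1; 2; 5/2; 81/32; 163/64; 327/128; 655/256]  R=[41/16; 21/8; 11/4; 3]  = 1311/512
g_13 [bbbrbrrrbbbbr]  L=[0; 1; 2; 5/2; 81/32; 163/64; 327/128; 655/256]  R=[1311/512; 41/16; 21/8; 11/4; 3]  = 2621/1024
g_14 [bbbrbrrrbbbbrb]  L=[0; 1; 2; 5/2; 81/32; 163/64; 327/128; 655/256; 2621/1024]  R=[1311/512; 41/16; 21/8; 11/4; 3]  = 5243/2048
g_15 [bbbrbrrrbbbbrbb]  L=[0; 1; 2; 5/2; 81/32; 163/64; 327/128; 655/256; 2621/1024; 5243/2048]  R=[1311/512; 41/16; 21/8; 11/4; 3]  = 10487/4096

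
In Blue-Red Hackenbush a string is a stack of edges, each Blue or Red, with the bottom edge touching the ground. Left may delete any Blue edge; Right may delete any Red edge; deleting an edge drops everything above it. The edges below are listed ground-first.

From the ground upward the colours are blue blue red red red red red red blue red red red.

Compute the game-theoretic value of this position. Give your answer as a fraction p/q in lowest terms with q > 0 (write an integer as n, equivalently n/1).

Recurse on prefixes of the 12-edge string blue blue red red red red red red blue red red red:
step 1: add blue to get b; options L={ 0 } R={ none } => 1
step 2: add blue to get bb; options L={ 0,1 } R={ none } => 2
step 3: add red to get bbr; options L={ 0,1 } R={ 2 } => 3/2
step 4: add red to get bbrr; options L={ 0,1 } R={ 3/2,2 } => 5/4
step 5: add red to get bbrrr; options L={ 0,1 } R={ 5/4,3/2,2 } => 9/8
step 6: add red to get bbrrrr; options L={ 0,1 } R={ 9/8,5/4,3/2,2 } => 17/16
step 7: add red to get bbrrrrr; options L={ 0,1 } R={ 17/16,9/8,5/4,3/2,2 } => 33/32
step 8: add red to get bbrrrrrr; options L={ 0,1 } R={ 33/32,17/16,9/8,5/4,3/2,2 } => 65/64
step 9: add blue to get bbrrrrrrb; options L={ 0,1,65/64 } R={ 33/32,17/16,9/8,5/4,3/2,2 } => 131/128
step 10: add red to get bbrrrrrrbr; options L={ 0,1,65/64 } R={ 131/128,33/32,17/16,9/8,5/4,3/2,2 } => 261/256
step 11: add red to get bbrrrrrrbrr; options L={ 0,1,65/64 } R={ 261/256,131/128,33/32,17/16,9/8,5/4,3/2,2 } => 521/512
step 12: add red to get bbrrrrrrbrrr; options L={ 0,1,65/64 } R={ 521/512,261/256,131/128,33/32,17/16,9/8,5/4,3/2,2 } => 1041/1024

1041/1024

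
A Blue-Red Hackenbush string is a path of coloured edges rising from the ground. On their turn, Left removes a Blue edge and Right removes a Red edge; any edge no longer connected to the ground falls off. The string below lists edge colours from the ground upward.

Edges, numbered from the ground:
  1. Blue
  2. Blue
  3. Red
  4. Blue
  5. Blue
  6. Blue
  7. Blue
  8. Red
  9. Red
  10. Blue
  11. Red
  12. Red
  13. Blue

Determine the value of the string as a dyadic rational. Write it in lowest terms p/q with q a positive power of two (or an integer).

3987/2048

Build val(s[:k]) for k = 1..13, string s = Blue Blue Red Blue Blue Blue Blue Red Red Blue Red Red Blue.
val(B) = { 0 |  } → 1
val(BB) = { 0; 1 |  } → 2
val(BBR) = { 0; 1 | 2 } → 3/2
val(BBRB) = { 0; 1; 3/2 | 2 } → 7/4
val(BBRBB) = { 0; 1; 3/2; 7/4 | 2 } → 15/8
val(BBRBBB) = { 0; 1; 3/2; 7/4; 15/8 | 2 } → 31/16
val(BBRBBBB) = { 0; 1; 3/2; 7/4; 15/8; 31/16 | 2 } → 63/32
val(BBRBBBBR) = { 0; 1; 3/2; 7/4; 15/8; 31/16 | 63/32; 2 } → 125/64
val(BBRBBBBRR) = { 0; 1; 3/2; 7/4; 15/8; 31/16 | 125/64; 63/32; 2 } → 249/128
val(BBRBBBBRRB) = { 0; 1; 3/2; 7/4; 15/8; 31/16; 249/128 | 125/64; 63/32; 2 } → 499/256
val(BBRBBBBRRBR) = { 0; 1; 3/2; 7/4; 15/8; 31/16; 249/128 | 499/256; 125/64; 63/32; 2 } → 997/512
val(BBRBBBBRRBRR) = { 0; 1; 3/2; 7/4; 15/8; 31/16; 249/128 | 997/512; 499/256; 125/64; 63/32; 2 } → 1993/1024
val(BBRBBBBRRBRRB) = { 0; 1; 3/2; 7/4; 15/8; 31/16; 249/128; 1993/1024 | 997/512; 499/256; 125/64; 63/32; 2 } → 3987/2048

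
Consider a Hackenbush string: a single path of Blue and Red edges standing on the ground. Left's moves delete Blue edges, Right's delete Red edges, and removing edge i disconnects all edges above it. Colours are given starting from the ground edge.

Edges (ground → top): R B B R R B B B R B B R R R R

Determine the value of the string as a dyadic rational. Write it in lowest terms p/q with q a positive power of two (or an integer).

val(R) = { none | 0 } = -1
val(RB) = { -1 | 0 } = -1/2
val(RBB) = { -1, -1/2 | 0 } = -1/4
val(RBBR) = { -1, -1/2 | -1/4, 0 } = -3/8
val(RBBRR) = { -1, -1/2 | -3/8, -1/4, 0 } = -7/16
val(RBBRRB) = { -1, -1/2, -7/16 | -3/8, -1/4, 0 } = -13/32
val(RBBRRBB) = { -1, -1/2, -7/16, -13/32 | -3/8, -1/4, 0 } = -25/64
val(RBBRRBBB) = { -1, -1/2, -7/16, -13/32, -25/64 | -3/8, -1/4, 0 } = -49/128
val(RBBRRBBBR) = { -1, -1/2, -7/16, -13/32, -25/64 | -49/128, -3/8, -1/4, 0 } = -99/256
val(RBBRRBBBRB) = { -1, -1/2, -7/16, -13/32, -25/64, -99/256 | -49/128, -3/8, -1/4, 0 } = -197/512
val(RBBRRBBBRBB) = { -1, -1/2, -7/16, -13/32, -25/64, -99/256, -197/512 | -49/128, -3/8, -1/4, 0 } = -393/1024
val(RBBRRBBBRBBR) = { -1, -1/2, -7/16, -13/32, -25/64, -99/256, -197/512 | -393/1024, -49/128, -3/8, -1/4, 0 } = -787/2048
val(RBBRRBBBRBBRR) = { -1, -1/2, -7/16, -13/32, -25/64, -99/256, -197/512 | -787/2048, -393/1024, -49/128, -3/8, -1/4, 0 } = -1575/4096
val(RBBRRBBBRBBRRR) = { -1, -1/2, -7/16, -13/32, -25/64, -99/256, -197/512 | -1575/4096, -787/2048, -393/1024, -49/128, -3/8, -1/4, 0 } = -3151/8192
val(RBBRRBBBRBBRRRR) = { -1, -1/2, -7/16, -13/32, -25/64, -99/256, -197/512 | -3151/8192, -1575/4096, -787/2048, -393/1024, -49/128, -3/8, -1/4, 0 } = -6303/16384

-6303/16384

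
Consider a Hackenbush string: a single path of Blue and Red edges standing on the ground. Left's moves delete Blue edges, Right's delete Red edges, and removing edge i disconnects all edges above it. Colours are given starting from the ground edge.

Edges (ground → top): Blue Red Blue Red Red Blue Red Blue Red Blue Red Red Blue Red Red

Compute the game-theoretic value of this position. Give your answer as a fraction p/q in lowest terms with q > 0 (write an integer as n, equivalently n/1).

9545/16384

edge 1 of 15 (Blue): { 0 | — } — 1
edge 2 of 15 (Red): { 0 | 1 } — 1/2
edge 3 of 15 (Blue): { 0,1/2 | 1 } — 3/4
edge 4 of 15 (Red): { 0,1/2 | 3/4,1 } — 5/8
edge 5 of 15 (Red): { 0,1/2 | 5/8,3/4,1 } — 9/16
edge 6 of 15 (Blue): { 0,1/2,9/16 | 5/8,3/4,1 } — 19/32
edge 7 of 15 (Red): { 0,1/2,9/16 | 19/32,5/8,3/4,1 } — 37/64
edge 8 of 15 (Blue): { 0,1/2,9/16,37/64 | 19/32,5/8,3/4,1 } — 75/128
edge 9 of 15 (Red): { 0,1/2,9/16,37/64 | 75/128,19/32,5/8,3/4,1 } — 149/256
edge 10 of 15 (Blue): { 0,1/2,9/16,37/64,149/256 | 75/128,19/32,5/8,3/4,1 } — 299/512
edge 11 of 15 (Red): { 0,1/2,9/16,37/64,149/256 | 299/512,75/128,19/32,5/8,3/4,1 } — 597/1024
edge 12 of 15 (Red): { 0,1/2,9/16,37/64,149/256 | 597/1024,299/512,75/128,19/32,5/8,3/4,1 } — 1193/2048
edge 13 of 15 (Blue): { 0,1/2,9/16,37/64,149/256,1193/2048 | 597/1024,299/512,75/128,19/32,5/8,3/4,1 } — 2387/4096
edge 14 of 15 (Red): { 0,1/2,9/16,37/64,149/256,1193/2048 | 2387/4096,597/1024,299/512,75/128,19/32,5/8,3/4,1 } — 4773/8192
edge 15 of 15 (Red): { 0,1/2,9/16,37/64,149/256,1193/2048 | 4773/8192,2387/4096,597/1024,299/512,75/128,19/32,5/8,3/4,1 } — 9545/16384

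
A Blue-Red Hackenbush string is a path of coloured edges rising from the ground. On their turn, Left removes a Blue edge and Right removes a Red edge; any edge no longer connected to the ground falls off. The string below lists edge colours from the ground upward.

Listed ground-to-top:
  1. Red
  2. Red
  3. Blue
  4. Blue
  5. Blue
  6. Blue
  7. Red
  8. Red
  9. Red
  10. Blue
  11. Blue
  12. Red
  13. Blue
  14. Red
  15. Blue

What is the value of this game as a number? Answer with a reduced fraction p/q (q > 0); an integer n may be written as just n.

Build value(s[:k]) for k = 1..15, string s = Red Red Blue Blue Blue Blue Red Red Red Blue Blue Red Blue Red Blue.
value(R) = {  | 0 } → -1
value(RR) = {  | -1 0 } → -2
value(RRB) = { -2 | -1 0 } → -3/2
value(RRBB) = { -2 -3/2 | -1 0 } → -5/4
value(RRBBB) = { -2 -3/2 -5/4 | -1 0 } → -9/8
value(RRBBBB) = { -2 -3/2 -5/4 -9/8 | -1 0 } → -17/16
value(RRBBBBR) = { -2 -3/2 -5/4 -9/8 | -17/16 -1 0 } → -35/32
value(RRBBBBRR) = { -2 -3/2 -5/4 -9/8 | -35/32 -17/16 -1 0 } → -71/64
value(RRBBBBRRR) = { -2 -3/2 -5/4 -9/8 | -71/64 -35/32 -17/16 -1 0 } → -143/128
value(RRBBBBRRRB) = { -2 -3/2 -5/4 -9/8 -143/128 | -71/64 -35/32 -17/16 -1 0 } → -285/256
value(RRBBBBRRRBB) = { -2 -3/2 -5/4 -9/8 -143/128 -285/256 | -71/64 -35/32 -17/16 -1 0 } → -569/512
value(RRBBBBRRRBBR) = { -2 -3/2 -5/4 -9/8 -143/128 -285/256 | -569/512 -71/64 -35/32 -17/16 -1 0 } → -1139/1024
value(RRBBBBRRRBBRB) = { -2 -3/2 -5/4 -9/8 -143/128 -285/256 -1139/1024 | -569/512 -71/64 -35/32 -17/16 -1 0 } → -2277/2048
value(RRBBBBRRRBBRBR) = { -2 -3/2 -5/4 -9/8 -143/128 -285/256 -1139/1024 | -2277/2048 -569/512 -71/64 -35/32 -17/16 -1 0 } → -4555/4096
value(RRBBBBRRRBBRBRB) = { -2 -3/2 -5/4 -9/8 -143/128 -285/256 -1139/1024 -4555/4096 | -2277/2048 -569/512 -71/64 -35/32 -17/16 -1 0 } → -9109/8192

-9109/8192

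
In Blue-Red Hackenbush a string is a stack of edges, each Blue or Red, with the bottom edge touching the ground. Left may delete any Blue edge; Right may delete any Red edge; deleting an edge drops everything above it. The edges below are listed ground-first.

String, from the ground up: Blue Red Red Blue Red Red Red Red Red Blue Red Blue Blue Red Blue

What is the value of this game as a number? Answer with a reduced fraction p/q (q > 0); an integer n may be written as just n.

Build value(s[:k]) for k = 1..15, string s = Blue Red Red Blue Red Red Red Red Red Blue Red Blue Blue Red Blue.
B: Left { 0 }, Right { — } gives simplest 1
BR: Left { 0 }, Right { 1 } gives simplest 1/2
BRR: Left { 0 }, Right { 1/2,1 } gives simplest 1/4
BRRB: Left { 0,1/4 }, Right { 1/2,1 } gives simplest 3/8
BRRBR: Left { 0,1/4 }, Right { 3/8,1/2,1 } gives simplest 5/16
BRRBRR: Left { 0,1/4 }, Right { 5/16,3/8,1/2,1 } gives simplest 9/32
BRRBRRR: Left { 0,1/4 }, Right { 9/32,5/16,3/8,1/2,1 } gives simplest 17/64
BRRBRRRR: Left { 0,1/4 }, Right { 17/64,9/32,5/16,3/8,1/2,1 } gives simplest 33/128
BRRBRRRRR: Left { 0,1/4 }, Right { 33/128,17/64,9/32,5/16,3/8,1/2,1 } gives simplest 65/256
BRRBRRRRRB: Left { 0,1/4,65/256 }, Right { 33/128,17/64,9/32,5/16,3/8,1/2,1 } gives simplest 131/512
BRRBRRRRRBR: Left { 0,1/4,65/256 }, Right { 131/512,33/128,17/64,9/32,5/16,3/8,1/2,1 } gives simplest 261/1024
BRRBRRRRRBRB: Left { 0,1/4,65/256,261/1024 }, Right { 131/512,33/128,17/64,9/32,5/16,3/8,1/2,1 } gives simplest 523/2048
BRRBRRRRRBRBB: Left { 0,1/4,65/256,261/1024,523/2048 }, Right { 131/512,33/128,17/64,9/32,5/16,3/8,1/2,1 } gives simplest 1047/4096
BRRBRRRRRBRBBR: Left { 0,1/4,65/256,261/1024,523/2048 }, Right { 1047/4096,131/512,33/128,17/64,9/32,5/16,3/8,1/2,1 } gives simplest 2093/8192
BRRBRRRRRBRBBRB: Left { 0,1/4,65/256,261/1024,523/2048,2093/8192 }, Right { 1047/4096,131/512,33/128,17/64,9/32,5/16,3/8,1/2,1 } gives simplest 4187/16384

4187/16384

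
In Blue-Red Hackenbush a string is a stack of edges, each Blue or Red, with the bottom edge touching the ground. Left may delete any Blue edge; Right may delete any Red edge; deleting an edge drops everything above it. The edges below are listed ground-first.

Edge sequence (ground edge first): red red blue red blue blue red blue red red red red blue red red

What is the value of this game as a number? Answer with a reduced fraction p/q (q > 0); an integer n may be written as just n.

1 of 15 · r · max L −∞ · min R 0 => -1
2 of 15 · rr · max L −∞ · min R -1 => -2
3 of 15 · rrb · max L -2 · min R -1 => -3/2
4 of 15 · rrbr · max L -2 · min R -3/2 => -7/4
5 of 15 · rrbrb · max L -7/4 · min R -3/2 => -13/8
6 of 15 · rrbrbb · max L -13/8 · min R -3/2 => -25/16
7 of 15 · rrbrbbr · max L -13/8 · min R -25/16 => -51/32
8 of 15 · rrbrbbrb · max L -51/32 · min R -25/16 => -101/64
9 of 15 · rrbrbbrbr · max L -51/32 · min R -101/64 => -203/128
10 of 15 · rrbrbbrbrr · max L -51/32 · min R -203/128 => -407/256
11 of 15 · rrbrbbrbrrr · max L -51/32 · min R -407/256 => -815/512
12 of 15 · rrbrbbrbrrrr · max L -51/32 · min R -815/512 => -1631/1024
13 of 15 · rrbrbbrbrrrrb · max L -1631/1024 · min R -815/512 => -3261/2048
14 of 15 · rrbrbbrbrrrrbr · max L -1631/1024 · min R -3261/2048 => -6523/4096
15 of 15 · rrbrbbrbrrrrbrr · max L -1631/1024 · min R -6523/4096 => -13047/8192

-13047/8192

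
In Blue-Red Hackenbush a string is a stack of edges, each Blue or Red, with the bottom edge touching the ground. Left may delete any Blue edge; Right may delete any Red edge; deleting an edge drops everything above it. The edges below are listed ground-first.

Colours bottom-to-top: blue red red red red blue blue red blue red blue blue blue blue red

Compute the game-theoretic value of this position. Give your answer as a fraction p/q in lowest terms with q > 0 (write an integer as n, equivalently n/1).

1725/16384

1 of 15 · b · max L 0 · min R +∞ ⇒ 1
2 of 15 · br · max L 0 · min R 1 ⇒ 1/2
3 of 15 · brr · max L 0 · min R 1/2 ⇒ 1/4
4 of 15 · brrr · max L 0 · min R 1/4 ⇒ 1/8
5 of 15 · brrrr · max L 0 · min R 1/8 ⇒ 1/16
6 of 15 · brrrrb · max L 1/16 · min R 1/8 ⇒ 3/32
7 of 15 · brrrrbb · max L 3/32 · min R 1/8 ⇒ 7/64
8 of 15 · brrrrbbr · max L 3/32 · min R 7/64 ⇒ 13/128
9 of 15 · brrrrbbrb · max L 13/128 · min R 7/64 ⇒ 27/256
10 of 15 · brrrrbbrbr · max L 13/128 · min R 27/256 ⇒ 53/512
11 of 15 · brrrrbbrbrb · max L 53/512 · min R 27/256 ⇒ 107/1024
12 of 15 · brrrrbbrbrbb · max L 107/1024 · min R 27/256 ⇒ 215/2048
13 of 15 · brrrrbbrbrbbb · max L 215/2048 · min R 27/256 ⇒ 431/4096
14 of 15 · brrrrbbrbrbbbb · max L 431/4096 · min R 27/256 ⇒ 863/8192
15 of 15 · brrrrbbrbrbbbbr · max L 431/4096 · min R 863/8192 ⇒ 1725/16384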